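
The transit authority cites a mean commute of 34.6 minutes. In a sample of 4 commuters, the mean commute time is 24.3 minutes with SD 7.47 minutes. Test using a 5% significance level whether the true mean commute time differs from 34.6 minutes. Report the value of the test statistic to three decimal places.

-2.758

H0: μ = 34.6; H1: μ ≠ 34.6 (one-sample t-test, two-sided).
t = (x̄ − μ₀)/(s/√n) = (24.3 − 34.6)/(7.47/√4) = -2.758
df = n − 1 = 3
Two-sided p-value ≈ 0.070
Since p ≈ 0.070 > α = 0.05, fail to reject H0; the evidence is not statistically significant.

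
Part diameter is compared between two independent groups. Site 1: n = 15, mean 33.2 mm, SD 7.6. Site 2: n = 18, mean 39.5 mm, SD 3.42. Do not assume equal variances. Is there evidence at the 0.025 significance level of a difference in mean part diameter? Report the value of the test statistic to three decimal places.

Let group 1 = site 1, group 2 = site 2. H0: μ_1 = μ_2; H1: μ_1 ≠ μ_2 (Welch's two-sample t-test, two-sided).
t = (x̄_1 − x̄_2)/√(s_1²/n_1 + s_2²/n_2) = (33.2 − 39.5)/√(7.6²/15 + 3.42²/18) = -2.970
Welch–Satterthwaite df ≈ 18.69
Two-sided p-value ≈ 0.0080
Since p ≈ 0.0080 < α = 0.025, reject H0; the evidence is statistically significant.

-2.970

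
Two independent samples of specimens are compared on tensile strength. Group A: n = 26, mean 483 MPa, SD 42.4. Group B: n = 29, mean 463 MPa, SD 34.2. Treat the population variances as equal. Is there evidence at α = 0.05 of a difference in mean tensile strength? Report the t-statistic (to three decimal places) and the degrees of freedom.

Let group 1 = group A, group 2 = group B. H0: μ_1 = μ_2; H1: μ_1 ≠ μ_2 (two-sample pooled-variance t-test, two-sided).
s_p² = [(26−1)·42.4² + (29−1)·34.2²]/(26+29−2) = 1465.92
t = (483 − 463)/√[1465.92·(1/26 + 1/29)] = 1.934
df = n₁ + n₂ − 2 = 53
Two-sided p-value ≈ 0.058
Since p ≈ 0.058 > α = 0.05, fail to reject H0; the data do not provide sufficient evidence against H0.

t = 1.934, df = 53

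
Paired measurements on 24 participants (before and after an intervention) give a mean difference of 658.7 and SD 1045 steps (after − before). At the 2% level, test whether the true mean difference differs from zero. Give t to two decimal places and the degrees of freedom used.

t = 3.09, df = 23

H0: μ_d = 0; H1: μ_d ≠ 0 (paired t-test on the differences, two-sided).
t = d̄/(s_d/√n) = 658.7/(1045/√24) = 3.09
df = n − 1 = 23
Two-sided p-value ≈ 0.005
Since p ≈ 0.005 < α = 0.02, reject H0; the evidence is statistically significant.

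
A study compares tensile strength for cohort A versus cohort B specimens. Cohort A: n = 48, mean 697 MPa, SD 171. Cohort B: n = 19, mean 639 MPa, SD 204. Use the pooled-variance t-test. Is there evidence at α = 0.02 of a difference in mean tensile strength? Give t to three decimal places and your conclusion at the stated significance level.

Let group 1 = cohort A, group 2 = cohort B. H0: μ_1 = μ_2; H1: μ_1 ≠ μ_2 (two-sample pooled-variance t-test, two-sided).
s_p² = [(48−1)·171² + (19−1)·204²]/(48+19−2) = 32667.9
t = (697 − 639)/√[32667.9·(1/48 + 1/19)] = 1.184
df = n₁ + n₂ − 2 = 65
Two-sided p-value ≈ 0.241
Since p ≈ 0.241 > α = 0.02, fail to reject H0; the data do not provide sufficient evidence against H0.

t = 1.184; fail to reject H0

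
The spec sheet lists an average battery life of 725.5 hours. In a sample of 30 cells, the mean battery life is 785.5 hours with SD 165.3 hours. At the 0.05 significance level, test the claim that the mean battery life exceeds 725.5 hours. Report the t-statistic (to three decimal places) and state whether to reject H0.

t = 1.988; reject H0

H0: μ = 725.5; H1: μ > 725.5 (one-sample t-test, right-tailed).
t = (x̄ − μ₀)/(s/√n) = (785.5 − 725.5)/(165.3/√30) = 1.988
df = n − 1 = 29
p-value = P(T ≥ 1.988) ≈ 0.028
Since p ≈ 0.028 < α = 0.05, reject H0; the data support H1.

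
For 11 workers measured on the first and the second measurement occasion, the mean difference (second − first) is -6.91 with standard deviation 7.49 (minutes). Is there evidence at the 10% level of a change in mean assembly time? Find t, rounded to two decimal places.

-3.06

H0: μ_d = 0; H1: μ_d ≠ 0 (paired t-test on the differences, two-sided).
t = d̄/(s_d/√n) = -6.91/(7.49/√11) = -3.06
df = n − 1 = 10
Two-sided p-value ≈ 0.0120
Since p ≈ 0.0120 < α = 0.1, reject H0; the evidence is statistically significant.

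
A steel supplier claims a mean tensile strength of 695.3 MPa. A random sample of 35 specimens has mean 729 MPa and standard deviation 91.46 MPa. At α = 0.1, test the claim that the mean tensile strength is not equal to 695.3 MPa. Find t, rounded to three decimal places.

H0: μ = 695.3; H1: μ ≠ 695.3 (one-sample t-test, two-sided).
t = (x̄ − μ₀)/(s/√n) = (729 − 695.3)/(91.46/√35) = 2.180
df = n − 1 = 34
Two-sided p-value ≈ 0.0363
Since p ≈ 0.0363 < α = 0.1, reject H0; the data support H1.

2.180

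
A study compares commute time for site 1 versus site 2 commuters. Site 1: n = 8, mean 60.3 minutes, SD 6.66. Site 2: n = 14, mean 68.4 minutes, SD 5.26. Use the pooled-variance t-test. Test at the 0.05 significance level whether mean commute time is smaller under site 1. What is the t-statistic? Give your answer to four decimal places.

-3.1572

Let group 1 = site 1, group 2 = site 2. H0: μ_1 = μ_2; H1: μ_1 < μ_2 (two-sample pooled-variance t-test, left-tailed).
s_p² = [(8−1)·6.66² + (14−1)·5.26²]/(8+14−2) = 33.5084
t = (60.3 − 68.4)/√[33.5084·(1/8 + 1/14)] = -3.1572
df = n₁ + n₂ − 2 = 20
p-value = P(T ≤ -3.1572) ≈ 0.0025
Since p ≈ 0.0025 < α = 0.05, reject H0; the evidence is statistically significant.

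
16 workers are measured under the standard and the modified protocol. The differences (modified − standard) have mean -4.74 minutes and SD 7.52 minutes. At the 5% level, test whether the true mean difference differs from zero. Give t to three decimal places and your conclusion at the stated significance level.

H0: μ_d = 0; H1: μ_d ≠ 0 (paired t-test on the differences, two-sided).
t = d̄/(s_d/√n) = -4.74/(7.52/√16) = -2.521
df = n − 1 = 15
Two-sided p-value ≈ 0.023
Since p ≈ 0.023 < α = 0.05, reject H0; the data support H1.

t = -2.521; reject H0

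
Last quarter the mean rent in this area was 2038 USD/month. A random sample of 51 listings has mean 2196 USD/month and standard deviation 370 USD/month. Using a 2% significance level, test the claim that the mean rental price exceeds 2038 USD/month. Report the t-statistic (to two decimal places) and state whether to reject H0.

t = 3.05; reject H0

H0: μ = 2038; H1: μ > 2038 (one-sample t-test, right-tailed).
t = (x̄ − μ₀)/(s/√n) = (2196 − 2038)/(370/√51) = 3.05
df = n − 1 = 50
p-value = P(T ≥ 3.05) ≈ 0.002
Since p ≈ 0.002 < α = 0.02, reject H0; the evidence is statistically significant.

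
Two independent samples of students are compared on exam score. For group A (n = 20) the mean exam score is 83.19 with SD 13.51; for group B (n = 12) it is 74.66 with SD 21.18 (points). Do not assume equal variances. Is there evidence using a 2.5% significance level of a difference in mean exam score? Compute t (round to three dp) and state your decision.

Let group 1 = group A, group 2 = group B. H0: μ_1 = μ_2; H1: μ_1 ≠ μ_2 (Welch's two-sample t-test, two-sided).
t = (x̄_1 − x̄_2)/√(s_1²/n_1 + s_2²/n_2) = (83.19 − 74.66)/√(13.51²/20 + 21.18²/12) = 1.251
Welch–Satterthwaite df ≈ 16.46
Two-sided p-value ≈ 0.229
Since p ≈ 0.229 > α = 0.025, fail to reject H0; the data do not provide sufficient evidence against H0.

t = 1.251; fail to reject H0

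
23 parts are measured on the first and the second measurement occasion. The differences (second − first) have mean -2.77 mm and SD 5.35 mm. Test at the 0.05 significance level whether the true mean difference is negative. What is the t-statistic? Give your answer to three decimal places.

H0: μ_d = 0; H1: μ_d < 0 (paired t-test on the differences, left-tailed).
t = d̄/(s_d/√n) = -2.77/(5.35/√23) = -2.483
df = n − 1 = 22
p-value = P(T ≤ -2.483) ≈ 0.0106
Since p ≈ 0.0106 < α = 0.05, reject H0; the evidence is statistically significant.

-2.483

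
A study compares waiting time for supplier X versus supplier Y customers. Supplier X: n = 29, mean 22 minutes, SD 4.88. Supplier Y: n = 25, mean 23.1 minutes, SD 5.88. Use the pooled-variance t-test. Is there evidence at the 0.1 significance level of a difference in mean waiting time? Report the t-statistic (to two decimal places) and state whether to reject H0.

Let group 1 = supplier X, group 2 = supplier Y. H0: μ_1 = μ_2; H1: μ_1 ≠ μ_2 (two-sample pooled-variance t-test, two-sided).
s_p² = [(29−1)·4.88² + (25−1)·5.88²]/(29+25−2) = 28.7806
t = (22 − 23.1)/√[28.7806·(1/29 + 1/25)] = -0.75
df = n₁ + n₂ − 2 = 52
Two-sided p-value ≈ 0.4559
Since p ≈ 0.4559 > α = 0.1, fail to reject H0; the evidence is not statistically significant.

t = -0.75; fail to reject H0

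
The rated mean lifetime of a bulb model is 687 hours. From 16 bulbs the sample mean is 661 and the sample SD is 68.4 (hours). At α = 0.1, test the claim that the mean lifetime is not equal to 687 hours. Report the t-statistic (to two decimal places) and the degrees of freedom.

t = -1.52, df = 15

H0: μ = 687; H1: μ ≠ 687 (one-sample t-test, two-sided).
t = (x̄ − μ₀)/(s/√n) = (661 − 687)/(68.4/√16) = -1.52
df = n − 1 = 15
Two-sided p-value ≈ 0.149
Since p ≈ 0.149 > α = 0.1, fail to reject H0; the evidence is not statistically significant.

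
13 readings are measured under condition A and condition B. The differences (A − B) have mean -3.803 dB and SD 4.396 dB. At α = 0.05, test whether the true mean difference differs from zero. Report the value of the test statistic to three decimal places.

-3.119

H0: μ_d = 0; H1: μ_d ≠ 0 (paired t-test on the differences, two-sided).
t = d̄/(s_d/√n) = -3.803/(4.396/√13) = -3.119
df = n − 1 = 12
Two-sided p-value ≈ 0.009
Since p ≈ 0.009 < α = 0.05, reject H0; the data support H1.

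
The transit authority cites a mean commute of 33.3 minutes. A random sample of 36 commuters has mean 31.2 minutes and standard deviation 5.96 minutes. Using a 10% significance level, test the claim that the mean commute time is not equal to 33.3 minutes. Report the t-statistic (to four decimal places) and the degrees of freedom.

t = -2.1141, df = 35

H0: μ = 33.3; H1: μ ≠ 33.3 (one-sample t-test, two-sided).
t = (x̄ − μ₀)/(s/√n) = (31.2 − 33.3)/(5.96/√36) = -2.1141
df = n − 1 = 35
Two-sided p-value ≈ 0.0417
Since p ≈ 0.0417 < α = 0.1, reject H0; the evidence is statistically significant.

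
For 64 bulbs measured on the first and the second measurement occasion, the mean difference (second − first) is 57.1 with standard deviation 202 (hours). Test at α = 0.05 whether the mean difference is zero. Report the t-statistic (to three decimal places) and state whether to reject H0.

H0: μ_d = 0; H1: μ_d ≠ 0 (paired t-test on the differences, two-sided).
t = d̄/(s_d/√n) = 57.1/(202/√64) = 2.261
df = n − 1 = 63
Two-sided p-value ≈ 0.027
Since p ≈ 0.027 < α = 0.05, reject H0; the evidence is statistically significant.

t = 2.261; reject H0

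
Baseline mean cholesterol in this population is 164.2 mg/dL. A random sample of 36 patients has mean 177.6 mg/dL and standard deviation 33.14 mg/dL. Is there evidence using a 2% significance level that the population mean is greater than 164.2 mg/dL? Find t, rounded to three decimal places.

H0: μ = 164.2; H1: μ > 164.2 (one-sample t-test, right-tailed).
t = (x̄ − μ₀)/(s/√n) = (177.6 − 164.2)/(33.14/√36) = 2.426
df = n − 1 = 35
p-value = P(T ≥ 2.426) ≈ 0.0103
Since p ≈ 0.0103 < α = 0.02, reject H0; the data support H1.

2.426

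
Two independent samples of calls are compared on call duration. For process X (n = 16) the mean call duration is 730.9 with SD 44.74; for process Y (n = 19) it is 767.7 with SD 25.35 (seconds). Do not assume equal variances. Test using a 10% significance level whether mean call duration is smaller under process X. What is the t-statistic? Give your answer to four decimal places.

Let group 1 = process X, group 2 = process Y. H0: μ_1 = μ_2; H1: μ_1 < μ_2 (Welch's two-sample t-test, left-tailed).
t = (x̄_1 − x̄_2)/√(s_1²/n_1 + s_2²/n_2) = (730.9 − 767.7)/√(44.74²/16 + 25.35²/19) = -2.9191
Welch–Satterthwaite df ≈ 22.82
p-value = P(T ≤ -2.9191) ≈ 0.0039
Since p ≈ 0.0039 < α = 0.1, reject H0; the data support H1.

-2.9191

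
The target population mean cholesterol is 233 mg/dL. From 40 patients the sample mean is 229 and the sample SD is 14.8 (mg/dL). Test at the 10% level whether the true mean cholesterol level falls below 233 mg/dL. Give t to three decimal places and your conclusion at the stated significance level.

H0: μ = 233; H1: μ < 233 (one-sample t-test, left-tailed).
t = (x̄ − μ₀)/(s/√n) = (229 − 233)/(14.8/√40) = -1.709
df = n − 1 = 39
p-value = P(T ≤ -1.709) ≈ 0.048
Since p ≈ 0.048 < α = 0.1, reject H0; the evidence is statistically significant.

t = -1.709; reject H0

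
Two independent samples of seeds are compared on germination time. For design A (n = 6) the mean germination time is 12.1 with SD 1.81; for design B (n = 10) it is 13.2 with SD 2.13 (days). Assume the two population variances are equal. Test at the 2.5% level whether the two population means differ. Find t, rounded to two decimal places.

Let group 1 = design A, group 2 = design B. H0: μ_1 = μ_2; H1: μ_1 ≠ μ_2 (two-sample pooled-variance t-test, two-sided).
s_p² = [(6−1)·1.81² + (10−1)·2.13²]/(6+10−2) = 4.08661
t = (12.1 − 13.2)/√[4.08661·(1/6 + 1/10)] = -1.05
df = n₁ + n₂ − 2 = 14
Two-sided p-value ≈ 0.310
Since p ≈ 0.310 > α = 0.025, fail to reject H0; the evidence is not statistically significant.

-1.05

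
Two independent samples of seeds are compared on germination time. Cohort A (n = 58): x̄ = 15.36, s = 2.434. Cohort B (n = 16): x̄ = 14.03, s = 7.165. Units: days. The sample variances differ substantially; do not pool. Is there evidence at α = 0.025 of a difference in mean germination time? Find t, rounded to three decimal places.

0.731

Let group 1 = cohort A, group 2 = cohort B. H0: μ_1 = μ_2; H1: μ_1 ≠ μ_2 (Welch's two-sample t-test, two-sided).
t = (x̄_1 − x̄_2)/√(s_1²/n_1 + s_2²/n_2) = (15.36 − 14.03)/√(2.434²/58 + 7.165²/16) = 0.731
Welch–Satterthwaite df ≈ 15.97
Two-sided p-value ≈ 0.4754
Since p ≈ 0.4754 > α = 0.025, fail to reject H0; the data do not provide sufficient evidence against H0.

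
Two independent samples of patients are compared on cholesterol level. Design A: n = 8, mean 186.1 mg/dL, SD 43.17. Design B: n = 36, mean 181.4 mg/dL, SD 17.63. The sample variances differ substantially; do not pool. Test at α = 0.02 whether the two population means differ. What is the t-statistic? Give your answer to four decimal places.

Let group 1 = design A, group 2 = design B. H0: μ_1 = μ_2; H1: μ_1 ≠ μ_2 (Welch's two-sample t-test, two-sided).
t = (x̄_1 − x̄_2)/√(s_1²/n_1 + s_2²/n_2) = (186.1 − 181.4)/√(43.17²/8 + 17.63²/36) = 0.3024
Welch–Satterthwaite df ≈ 7.53
Two-sided p-value ≈ 0.7705
Since p ≈ 0.7705 > α = 0.02, fail to reject H0; the evidence is not statistically significant.

0.3024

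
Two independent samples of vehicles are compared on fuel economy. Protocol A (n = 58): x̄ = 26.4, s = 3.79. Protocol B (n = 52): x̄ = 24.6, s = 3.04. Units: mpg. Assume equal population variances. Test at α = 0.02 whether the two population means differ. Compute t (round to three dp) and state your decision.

t = 2.727; reject H0

Let group 1 = protocol A, group 2 = protocol B. H0: μ_1 = μ_2; H1: μ_1 ≠ μ_2 (two-sample pooled-variance t-test, two-sided).
s_p² = [(58−1)·3.79² + (52−1)·3.04²]/(58+52−2) = 11.9451
t = (26.4 − 24.6)/√[11.9451·(1/58 + 1/52)] = 2.727
df = n₁ + n₂ − 2 = 108
Two-sided p-value ≈ 0.0075
Since p ≈ 0.0075 < α = 0.02, reject H0; the data support H1.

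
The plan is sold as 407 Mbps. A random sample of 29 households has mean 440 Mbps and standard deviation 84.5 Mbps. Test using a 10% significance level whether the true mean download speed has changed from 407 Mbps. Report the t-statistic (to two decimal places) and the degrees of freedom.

t = 2.10, df = 28

H0: μ = 407; H1: μ ≠ 407 (one-sample t-test, two-sided).
t = (x̄ − μ₀)/(s/√n) = (440 − 407)/(84.5/√29) = 2.10
df = n − 1 = 28
Two-sided p-value ≈ 0.0446
Since p ≈ 0.0446 < α = 0.1, reject H0; the data support H1.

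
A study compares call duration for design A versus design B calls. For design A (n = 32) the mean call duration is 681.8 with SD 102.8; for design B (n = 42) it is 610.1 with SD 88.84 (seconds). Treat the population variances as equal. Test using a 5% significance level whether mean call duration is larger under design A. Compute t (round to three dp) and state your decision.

t = 3.213; reject H0

Let group 1 = design A, group 2 = design B. H0: μ_1 = μ_2; H1: μ_1 > μ_2 (two-sample pooled-variance t-test, right-tailed).
s_p² = [(32−1)·102.8² + (42−1)·88.84²]/(32+42−2) = 9044.41
t = (681.8 − 610.1)/√[9044.41·(1/32 + 1/42)] = 3.213
df = n₁ + n₂ − 2 = 72
p-value = P(T ≥ 3.213) ≈ 0.0010
Since p ≈ 0.0010 < α = 0.05, reject H0; the evidence is statistically significant.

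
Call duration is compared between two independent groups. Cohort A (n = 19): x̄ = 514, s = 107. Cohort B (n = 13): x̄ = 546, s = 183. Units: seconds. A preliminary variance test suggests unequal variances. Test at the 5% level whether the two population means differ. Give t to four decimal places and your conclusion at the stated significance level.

t = -0.5676; fail to reject H0

Let group 1 = cohort A, group 2 = cohort B. H0: μ_1 = μ_2; H1: μ_1 ≠ μ_2 (Welch's two-sample t-test, two-sided).
t = (x̄_1 − x̄_2)/√(s_1²/n_1 + s_2²/n_2) = (514 − 546)/√(107²/19 + 183²/13) = -0.5676
Welch–Satterthwaite df ≈ 17.63
Two-sided p-value ≈ 0.5775
Since p ≈ 0.5775 > α = 0.05, fail to reject H0; the data do not provide sufficient evidence against H0.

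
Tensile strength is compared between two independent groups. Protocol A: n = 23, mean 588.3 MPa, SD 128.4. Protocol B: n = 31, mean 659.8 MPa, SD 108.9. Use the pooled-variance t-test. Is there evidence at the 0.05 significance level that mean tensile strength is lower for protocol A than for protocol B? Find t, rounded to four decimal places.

-2.2103

Let group 1 = protocol A, group 2 = protocol B. H0: μ_1 = μ_2; H1: μ_1 < μ_2 (two-sample pooled-variance t-test, left-tailed).
s_p² = [(23−1)·128.4² + (31−1)·108.9²]/(23+31−2) = 13816.9
t = (588.3 − 659.8)/√[13816.9·(1/23 + 1/31)] = -2.2103
df = n₁ + n₂ − 2 = 52
p-value = P(T ≤ -2.2103) ≈ 0.0158
Since p ≈ 0.0158 < α = 0.05, reject H0; the evidence is statistically significant.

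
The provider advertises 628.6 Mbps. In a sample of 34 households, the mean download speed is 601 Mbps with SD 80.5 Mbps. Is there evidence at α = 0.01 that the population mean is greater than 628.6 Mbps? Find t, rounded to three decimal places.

H0: μ = 628.6; H1: μ > 628.6 (one-sample t-test, right-tailed).
t = (x̄ − μ₀)/(s/√n) = (601 − 628.6)/(80.5/√34) = -1.999
df = n − 1 = 33
p-value = P(T ≥ -1.999) ≈ 0.9731
Since p ≈ 0.9731 > α = 0.01, fail to reject H0; the data do not provide sufficient evidence against H0.

-1.999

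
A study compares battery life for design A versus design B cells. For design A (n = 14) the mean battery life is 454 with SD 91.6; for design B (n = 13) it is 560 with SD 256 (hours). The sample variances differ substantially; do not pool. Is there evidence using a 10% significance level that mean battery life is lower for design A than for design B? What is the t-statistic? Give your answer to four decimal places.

Let group 1 = design A, group 2 = design B. H0: μ_1 = μ_2; H1: μ_1 < μ_2 (Welch's two-sample t-test, left-tailed).
t = (x̄_1 − x̄_2)/√(s_1²/n_1 + s_2²/n_2) = (454 − 560)/√(91.6²/14 + 256²/13) = -1.4114
Welch–Satterthwaite df ≈ 14.83
p-value = P(T ≤ -1.4114) ≈ 0.0894
Since p ≈ 0.0894 < α = 0.1, reject H0; the data support H1.

-1.4114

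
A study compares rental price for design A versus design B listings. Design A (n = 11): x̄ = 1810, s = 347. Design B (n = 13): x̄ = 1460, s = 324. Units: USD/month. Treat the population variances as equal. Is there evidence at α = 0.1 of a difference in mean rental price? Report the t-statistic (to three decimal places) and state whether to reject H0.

t = 2.553; reject H0

Let group 1 = design A, group 2 = design B. H0: μ_1 = μ_2; H1: μ_1 ≠ μ_2 (two-sample pooled-variance t-test, two-sided).
s_p² = [(11−1)·347² + (13−1)·324²]/(11+13−2) = 111991
t = (1810 − 1460)/√[111991·(1/11 + 1/13)] = 2.553
df = n₁ + n₂ − 2 = 22
Two-sided p-value ≈ 0.018
Since p ≈ 0.018 < α = 0.1, reject H0; the evidence is statistically significant.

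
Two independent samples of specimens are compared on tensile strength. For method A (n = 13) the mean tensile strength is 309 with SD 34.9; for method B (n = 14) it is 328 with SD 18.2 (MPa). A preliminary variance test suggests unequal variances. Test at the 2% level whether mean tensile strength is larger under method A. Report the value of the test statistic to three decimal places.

-1.754

Let group 1 = method A, group 2 = method B. H0: μ_1 = μ_2; H1: μ_1 > μ_2 (Welch's two-sample t-test, right-tailed).
t = (x̄_1 − x̄_2)/√(s_1²/n_1 + s_2²/n_2) = (309 − 328)/√(34.9²/13 + 18.2²/14) = -1.754
Welch–Satterthwaite df ≈ 17.78
p-value = P(T ≥ -1.754) ≈ 0.9517
Since p ≈ 0.9517 > α = 0.02, fail to reject H0; the data do not provide sufficient evidence against H0.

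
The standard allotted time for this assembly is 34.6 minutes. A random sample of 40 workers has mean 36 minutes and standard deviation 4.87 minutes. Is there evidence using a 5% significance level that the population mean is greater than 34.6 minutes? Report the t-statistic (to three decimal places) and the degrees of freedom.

H0: μ = 34.6; H1: μ > 34.6 (one-sample t-test, right-tailed).
t = (x̄ − μ₀)/(s/√n) = (36 − 34.6)/(4.87/√40) = 1.818
df = n − 1 = 39
p-value = P(T ≥ 1.818) ≈ 0.0384
Since p ≈ 0.0384 < α = 0.05, reject H0; the data support H1.

t = 1.818, df = 39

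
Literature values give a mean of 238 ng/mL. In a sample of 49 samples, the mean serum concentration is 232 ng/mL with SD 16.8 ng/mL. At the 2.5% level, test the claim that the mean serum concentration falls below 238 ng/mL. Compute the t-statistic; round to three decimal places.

-2.500

H0: μ = 238; H1: μ < 238 (one-sample t-test, left-tailed).
t = (x̄ − μ₀)/(s/√n) = (232 − 238)/(16.8/√49) = -2.500
df = n − 1 = 48
p-value = P(T ≤ -2.500) ≈ 0.008
Since p ≈ 0.008 < α = 0.025, reject H0; the evidence is statistically significant.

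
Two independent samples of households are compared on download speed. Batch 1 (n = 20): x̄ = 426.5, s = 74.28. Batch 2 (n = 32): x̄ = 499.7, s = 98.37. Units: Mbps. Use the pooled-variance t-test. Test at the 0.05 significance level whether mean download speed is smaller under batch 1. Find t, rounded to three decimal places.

-2.854

Let group 1 = batch 1, group 2 = batch 2. H0: μ_1 = μ_2; H1: μ_1 < μ_2 (two-sample pooled-variance t-test, left-tailed).
s_p² = [(20−1)·74.28² + (32−1)·98.37²]/(20+32−2) = 8096.18
t = (426.5 − 499.7)/√[8096.18·(1/20 + 1/32)] = -2.854
df = n₁ + n₂ − 2 = 50
p-value = P(T ≤ -2.854) ≈ 0.003
Since p ≈ 0.003 < α = 0.05, reject H0; the evidence is statistically significant.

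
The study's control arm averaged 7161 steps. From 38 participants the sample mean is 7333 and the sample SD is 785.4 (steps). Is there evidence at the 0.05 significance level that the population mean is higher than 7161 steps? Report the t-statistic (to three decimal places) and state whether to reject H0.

t = 1.350; fail to reject H0

H0: μ = 7161; H1: μ > 7161 (one-sample t-test, right-tailed).
t = (x̄ − μ₀)/(s/√n) = (7333 − 7161)/(785.4/√38) = 1.350
df = n − 1 = 37
p-value = P(T ≥ 1.350) ≈ 0.0926
Since p ≈ 0.0926 > α = 0.05, fail to reject H0; the evidence is not statistically significant.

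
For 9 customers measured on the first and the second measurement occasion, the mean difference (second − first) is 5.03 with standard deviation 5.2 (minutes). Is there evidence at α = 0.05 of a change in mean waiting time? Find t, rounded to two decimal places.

H0: μ_d = 0; H1: μ_d ≠ 0 (paired t-test on the differences, two-sided).
t = d̄/(s_d/√n) = 5.03/(5.2/√9) = 2.90
df = n − 1 = 8
Two-sided p-value ≈ 0.0198
Since p ≈ 0.0198 < α = 0.05, reject H0; the data support H1.

2.90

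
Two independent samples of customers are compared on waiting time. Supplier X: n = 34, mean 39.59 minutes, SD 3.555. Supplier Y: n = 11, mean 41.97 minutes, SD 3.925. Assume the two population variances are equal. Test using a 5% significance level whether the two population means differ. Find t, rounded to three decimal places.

-1.883

Let group 1 = supplier X, group 2 = supplier Y. H0: μ_1 = μ_2; H1: μ_1 ≠ μ_2 (two-sample pooled-variance t-test, two-sided).
s_p² = [(34−1)·3.555² + (11−1)·3.925²]/(34+11−2) = 13.2817
t = (39.59 − 41.97)/√[13.2817·(1/34 + 1/11)] = -1.883
df = n₁ + n₂ − 2 = 43
Two-sided p-value ≈ 0.0665
Since p ≈ 0.0665 > α = 0.05, fail to reject H0; the data do not provide sufficient evidence against H0.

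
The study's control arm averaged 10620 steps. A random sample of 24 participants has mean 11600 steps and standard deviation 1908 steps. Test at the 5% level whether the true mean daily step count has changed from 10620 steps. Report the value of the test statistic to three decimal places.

2.516

H0: μ = 10620; H1: μ ≠ 10620 (one-sample t-test, two-sided).
t = (x̄ − μ₀)/(s/√n) = (11600 − 10620)/(1908/√24) = 2.516
df = n − 1 = 23
Two-sided p-value ≈ 0.0193
Since p ≈ 0.0193 < α = 0.05, reject H0; the evidence is statistically significant.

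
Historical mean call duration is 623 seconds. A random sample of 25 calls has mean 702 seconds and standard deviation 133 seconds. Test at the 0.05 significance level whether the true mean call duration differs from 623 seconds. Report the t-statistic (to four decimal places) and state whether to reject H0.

H0: μ = 623; H1: μ ≠ 623 (one-sample t-test, two-sided).
t = (x̄ − μ₀)/(s/√n) = (702 − 623)/(133/√25) = 2.9699
df = n − 1 = 24
Two-sided p-value ≈ 0.0067
Since p ≈ 0.0067 < α = 0.05, reject H0; the evidence is statistically significant.

t = 2.9699; reject H0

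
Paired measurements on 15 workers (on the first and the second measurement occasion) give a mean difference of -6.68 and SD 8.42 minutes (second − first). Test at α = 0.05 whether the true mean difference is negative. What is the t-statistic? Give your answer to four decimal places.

H0: μ_d = 0; H1: μ_d < 0 (paired t-test on the differences, left-tailed).
t = d̄/(s_d/√n) = -6.68/(8.42/√15) = -3.0726
df = n − 1 = 14
p-value = P(T ≤ -3.0726) ≈ 0.0041
Since p ≈ 0.0041 < α = 0.05, reject H0; the evidence is statistically significant.

-3.0726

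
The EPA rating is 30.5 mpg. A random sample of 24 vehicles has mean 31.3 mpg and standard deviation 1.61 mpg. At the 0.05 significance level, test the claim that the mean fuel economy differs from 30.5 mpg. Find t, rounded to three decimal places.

2.434

H0: μ = 30.5; H1: μ ≠ 30.5 (one-sample t-test, two-sided).
t = (x̄ − μ₀)/(s/√n) = (31.3 − 30.5)/(1.61/√24) = 2.434
df = n − 1 = 23
Two-sided p-value ≈ 0.023
Since p ≈ 0.023 < α = 0.05, reject H0; the data support H1.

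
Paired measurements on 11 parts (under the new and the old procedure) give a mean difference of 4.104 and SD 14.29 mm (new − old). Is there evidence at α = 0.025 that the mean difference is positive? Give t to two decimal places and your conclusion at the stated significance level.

H0: μ_d = 0; H1: μ_d > 0 (paired t-test on the differences, right-tailed).
t = d̄/(s_d/√n) = 4.104/(14.29/√11) = 0.95
df = n − 1 = 10
p-value = P(T ≥ 0.95) ≈ 0.182
Since p ≈ 0.182 > α = 0.025, fail to reject H0; the data do not provide sufficient evidence against H0.

t = 0.95; fail to reject H0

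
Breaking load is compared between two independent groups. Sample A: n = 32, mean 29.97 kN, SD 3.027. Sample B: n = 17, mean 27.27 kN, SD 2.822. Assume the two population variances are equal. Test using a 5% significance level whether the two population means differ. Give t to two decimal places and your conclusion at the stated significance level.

Let group 1 = sample A, group 2 = sample B. H0: μ_1 = μ_2; H1: μ_1 ≠ μ_2 (two-sample pooled-variance t-test, two-sided).
s_p² = [(32−1)·3.027² + (17−1)·2.822²]/(32+17−2) = 8.75454
t = (29.97 − 27.27)/√[8.75454·(1/32 + 1/17)] = 3.04
df = n₁ + n₂ − 2 = 47
Two-sided p-value ≈ 0.0039
Since p ≈ 0.0039 < α = 0.05, reject H0; the data support H1.

t = 3.04; reject H0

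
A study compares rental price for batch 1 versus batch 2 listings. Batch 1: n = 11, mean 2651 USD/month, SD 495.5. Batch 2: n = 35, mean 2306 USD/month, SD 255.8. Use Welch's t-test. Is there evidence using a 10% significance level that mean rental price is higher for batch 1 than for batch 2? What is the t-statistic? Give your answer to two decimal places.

Let group 1 = batch 1, group 2 = batch 2. H0: μ_1 = μ_2; H1: μ_1 > μ_2 (Welch's two-sample t-test, right-tailed).
t = (x̄_1 − x̄_2)/√(s_1²/n_1 + s_2²/n_2) = (2651 − 2306)/√(495.5²/11 + 255.8²/35) = 2.22
Welch–Satterthwaite df ≈ 11.72
p-value = P(T ≥ 2.22) ≈ 0.0235
Since p ≈ 0.0235 < α = 0.1, reject H0; the evidence is statistically significant.

2.22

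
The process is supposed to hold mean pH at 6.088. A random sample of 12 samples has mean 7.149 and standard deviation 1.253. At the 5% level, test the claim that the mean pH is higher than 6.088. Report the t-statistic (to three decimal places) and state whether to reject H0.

t = 2.933; reject H0

H0: μ = 6.088; H1: μ > 6.088 (one-sample t-test, right-tailed).
t = (x̄ − μ₀)/(s/√n) = (7.149 − 6.088)/(1.253/√12) = 2.933
df = n − 1 = 11
p-value = P(T ≥ 2.933) ≈ 0.007
Since p ≈ 0.007 < α = 0.05, reject H0; the data support H1.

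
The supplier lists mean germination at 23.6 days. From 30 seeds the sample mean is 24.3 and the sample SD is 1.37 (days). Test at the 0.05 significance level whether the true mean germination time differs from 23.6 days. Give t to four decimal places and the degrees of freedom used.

H0: μ = 23.6; H1: μ ≠ 23.6 (one-sample t-test, two-sided).
t = (x̄ − μ₀)/(s/√n) = (24.3 − 23.6)/(1.37/√30) = 2.7986
df = n − 1 = 29
Two-sided p-value ≈ 0.0090
Since p ≈ 0.0090 < α = 0.05, reject H0; the data support H1.

t = 2.7986, df = 29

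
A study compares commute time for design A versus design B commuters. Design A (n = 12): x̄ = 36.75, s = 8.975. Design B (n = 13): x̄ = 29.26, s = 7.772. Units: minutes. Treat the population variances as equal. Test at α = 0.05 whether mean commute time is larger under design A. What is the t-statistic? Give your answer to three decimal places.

2.236

Let group 1 = design A, group 2 = design B. H0: μ_1 = μ_2; H1: μ_1 > μ_2 (two-sample pooled-variance t-test, right-tailed).
s_p² = [(12−1)·8.975² + (13−1)·7.772²]/(12+13−2) = 70.0393
t = (36.75 − 29.26)/√[70.0393·(1/12 + 1/13)] = 2.236
df = n₁ + n₂ − 2 = 23
p-value = P(T ≥ 2.236) ≈ 0.018
Since p ≈ 0.018 < α = 0.05, reject H0; the data support H1.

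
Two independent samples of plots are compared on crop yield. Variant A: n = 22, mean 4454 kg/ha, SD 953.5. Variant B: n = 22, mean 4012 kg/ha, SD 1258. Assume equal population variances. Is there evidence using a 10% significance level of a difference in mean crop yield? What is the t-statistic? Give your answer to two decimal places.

Let group 1 = variant A, group 2 = variant B. H0: μ_1 = μ_2; H1: μ_1 ≠ μ_2 (two-sample pooled-variance t-test, two-sided).
s_p² = [(22−1)·953.5² + (22−1)·1258²]/(22+22−2) = 1245860
t = (4454 − 4012)/√[1245860·(1/22 + 1/22)] = 1.31
df = n₁ + n₂ − 2 = 42
Two-sided p-value ≈ 0.196
Since p ≈ 0.196 > α = 0.1, fail to reject H0; the evidence is not statistically significant.

1.31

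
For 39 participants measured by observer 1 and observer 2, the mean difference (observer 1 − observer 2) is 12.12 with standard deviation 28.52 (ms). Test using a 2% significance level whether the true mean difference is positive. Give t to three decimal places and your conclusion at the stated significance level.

H0: μ_d = 0; H1: μ_d > 0 (paired t-test on the differences, right-tailed).
t = d̄/(s_d/√n) = 12.12/(28.52/√39) = 2.654
df = n − 1 = 38
p-value = P(T ≥ 2.654) ≈ 0.0058
Since p ≈ 0.0058 < α = 0.02, reject H0; the evidence is statistically significant.

t = 2.654; reject H0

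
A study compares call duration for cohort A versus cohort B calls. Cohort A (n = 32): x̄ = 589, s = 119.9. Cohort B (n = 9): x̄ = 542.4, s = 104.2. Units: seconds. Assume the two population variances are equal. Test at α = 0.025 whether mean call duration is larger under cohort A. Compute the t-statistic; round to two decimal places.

1.06

Let group 1 = cohort A, group 2 = cohort B. H0: μ_1 = μ_2; H1: μ_1 > μ_2 (two-sample pooled-variance t-test, right-tailed).
s_p² = [(32−1)·119.9² + (9−1)·104.2²]/(32+9−2) = 13654.3
t = (589 − 542.4)/√[13654.3·(1/32 + 1/9)] = 1.06
df = n₁ + n₂ − 2 = 39
p-value = P(T ≥ 1.06) ≈ 0.1485
Since p ≈ 0.1485 > α = 0.025, fail to reject H0; the data do not provide sufficient evidence against H0.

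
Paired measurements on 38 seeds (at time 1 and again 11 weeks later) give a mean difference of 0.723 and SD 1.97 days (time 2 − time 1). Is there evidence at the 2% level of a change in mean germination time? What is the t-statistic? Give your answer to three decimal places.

2.262

H0: μ_d = 0; H1: μ_d ≠ 0 (paired t-test on the differences, two-sided).
t = d̄/(s_d/√n) = 0.723/(1.97/√38) = 2.262
df = n − 1 = 37
Two-sided p-value ≈ 0.0296
Since p ≈ 0.0296 > α = 0.02, fail to reject H0; the data do not provide sufficient evidence against H0.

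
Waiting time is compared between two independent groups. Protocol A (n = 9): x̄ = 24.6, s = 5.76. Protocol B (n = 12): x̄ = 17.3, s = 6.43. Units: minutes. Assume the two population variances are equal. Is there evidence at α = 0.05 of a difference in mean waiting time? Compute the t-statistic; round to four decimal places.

Let group 1 = protocol A, group 2 = protocol B. H0: μ_1 = μ_2; H1: μ_1 ≠ μ_2 (two-sample pooled-variance t-test, two-sided).
s_p² = [(9−1)·5.76² + (12−1)·6.43²]/(9+12−2) = 37.906
t = (24.6 − 17.3)/√[37.906·(1/9 + 1/12)] = 2.6889
df = n₁ + n₂ − 2 = 19
Two-sided p-value ≈ 0.0145
Since p ≈ 0.0145 < α = 0.05, reject H0; the evidence is statistically significant.

2.6889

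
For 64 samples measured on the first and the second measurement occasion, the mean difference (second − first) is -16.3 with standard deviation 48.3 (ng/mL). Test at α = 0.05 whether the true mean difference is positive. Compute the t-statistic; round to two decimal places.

-2.70

H0: μ_d = 0; H1: μ_d > 0 (paired t-test on the differences, right-tailed).
t = d̄/(s_d/√n) = -16.3/(48.3/√64) = -2.70
df = n − 1 = 63
p-value = P(T ≥ -2.70) ≈ 0.9956
Since p ≈ 0.9956 > α = 0.05, fail to reject H0; the data do not provide sufficient evidence against H0.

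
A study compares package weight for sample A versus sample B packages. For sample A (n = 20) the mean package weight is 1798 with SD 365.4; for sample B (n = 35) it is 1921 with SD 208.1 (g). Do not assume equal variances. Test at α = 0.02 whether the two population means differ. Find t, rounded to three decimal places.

Let group 1 = sample A, group 2 = sample B. H0: μ_1 = μ_2; H1: μ_1 ≠ μ_2 (Welch's two-sample t-test, two-sided).
t = (x̄_1 − x̄_2)/√(s_1²/n_1 + s_2²/n_2) = (1798 − 1921)/√(365.4²/20 + 208.1²/35) = -1.383
Welch–Satterthwaite df ≈ 26.19
Two-sided p-value ≈ 0.1784
Since p ≈ 0.1784 > α = 0.02, fail to reject H0; the data do not provide sufficient evidence against H0.

-1.383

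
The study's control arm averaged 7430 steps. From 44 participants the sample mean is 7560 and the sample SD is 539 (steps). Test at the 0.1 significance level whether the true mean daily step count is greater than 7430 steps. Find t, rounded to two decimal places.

1.60

H0: μ = 7430; H1: μ > 7430 (one-sample t-test, right-tailed).
t = (x̄ − μ₀)/(s/√n) = (7560 − 7430)/(539/√44) = 1.60
df = n − 1 = 43
p-value = P(T ≥ 1.60) ≈ 0.058
Since p ≈ 0.058 < α = 0.1, reject H0; the evidence is statistically significant.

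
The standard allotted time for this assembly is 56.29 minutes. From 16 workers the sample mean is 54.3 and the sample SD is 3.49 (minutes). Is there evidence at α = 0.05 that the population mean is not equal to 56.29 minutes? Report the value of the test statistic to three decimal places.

H0: μ = 56.29; H1: μ ≠ 56.29 (one-sample t-test, two-sided).
t = (x̄ − μ₀)/(s/√n) = (54.3 − 56.29)/(3.49/√16) = -2.281
df = n − 1 = 15
Two-sided p-value ≈ 0.0376
Since p ≈ 0.0376 < α = 0.05, reject H0; the evidence is statistically significant.

-2.281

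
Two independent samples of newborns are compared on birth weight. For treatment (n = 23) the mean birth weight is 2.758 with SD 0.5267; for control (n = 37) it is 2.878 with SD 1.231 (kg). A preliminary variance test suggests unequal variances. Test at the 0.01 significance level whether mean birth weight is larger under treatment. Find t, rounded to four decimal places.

-0.5212

Let group 1 = treatment, group 2 = control. H0: μ_1 = μ_2; H1: μ_1 > μ_2 (Welch's two-sample t-test, right-tailed).
t = (x̄_1 − x̄_2)/√(s_1²/n_1 + s_2²/n_2) = (2.758 − 2.878)/√(0.5267²/23 + 1.231²/37) = -0.5212
Welch–Satterthwaite df ≈ 52.83
p-value = P(T ≥ -0.5212) ≈ 0.6978
Since p ≈ 0.6978 > α = 0.01, fail to reject H0; the data do not provide sufficient evidence against H0.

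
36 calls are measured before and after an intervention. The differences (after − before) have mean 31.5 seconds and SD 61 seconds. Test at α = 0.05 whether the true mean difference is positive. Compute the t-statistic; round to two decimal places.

H0: μ_d = 0; H1: μ_d > 0 (paired t-test on the differences, right-tailed).
t = d̄/(s_d/√n) = 31.5/(61/√36) = 3.10
df = n − 1 = 35
p-value = P(T ≥ 3.10) ≈ 0.0019
Since p ≈ 0.0019 < α = 0.05, reject H0; the evidence is statistically significant.

3.10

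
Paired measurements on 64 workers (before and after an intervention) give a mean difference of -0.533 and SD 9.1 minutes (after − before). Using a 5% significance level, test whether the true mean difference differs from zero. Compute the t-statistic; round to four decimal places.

H0: μ_d = 0; H1: μ_d ≠ 0 (paired t-test on the differences, two-sided).
t = d̄/(s_d/√n) = -0.533/(9.1/√64) = -0.4686
df = n − 1 = 63
Two-sided p-value ≈ 0.6410
Since p ≈ 0.6410 > α = 0.05, fail to reject H0; the evidence is not statistically significant.

-0.4686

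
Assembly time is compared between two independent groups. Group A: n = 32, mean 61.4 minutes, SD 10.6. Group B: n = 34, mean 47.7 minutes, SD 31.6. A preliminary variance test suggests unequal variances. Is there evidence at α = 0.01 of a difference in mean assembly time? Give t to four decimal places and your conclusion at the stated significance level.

t = 2.3892; fail to reject H0

Let group 1 = group A, group 2 = group B. H0: μ_1 = μ_2; H1: μ_1 ≠ μ_2 (Welch's two-sample t-test, two-sided).
t = (x̄_1 − x̄_2)/√(s_1²/n_1 + s_2²/n_2) = (61.4 − 47.7)/√(10.6²/32 + 31.6²/34) = 2.3892
Welch–Satterthwaite df ≈ 40.74
Two-sided p-value ≈ 0.022
Since p ≈ 0.022 > α = 0.01, fail to reject H0; the data do not provide sufficient evidence against H0.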